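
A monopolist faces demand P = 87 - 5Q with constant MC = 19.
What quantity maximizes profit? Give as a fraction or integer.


TR = P*Q = (87 - 5Q)Q = 87Q - 5Q^2
MR = dTR/dQ = 87 - 10Q
Set MR = MC:
87 - 10Q = 19
68 = 10Q
Q* = 68/10 = 34/5

34/5


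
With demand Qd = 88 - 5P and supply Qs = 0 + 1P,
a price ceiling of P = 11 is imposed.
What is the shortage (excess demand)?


At P = 11:
Qd = 88 - 5*11 = 33
Qs = 0 + 1*11 = 11
Shortage = Qd - Qs = 33 - 11 = 22

22


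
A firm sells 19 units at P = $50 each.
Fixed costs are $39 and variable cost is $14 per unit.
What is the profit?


Total Revenue = P * Q = 50 * 19 = $950
Total Cost = FC + VC*Q = 39 + 14*19 = $305
Profit = TR - TC = 950 - 305 = $645

$645


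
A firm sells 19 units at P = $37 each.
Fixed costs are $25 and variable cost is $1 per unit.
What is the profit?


Total Revenue = P * Q = 37 * 19 = $703
Total Cost = FC + VC*Q = 25 + 1*19 = $44
Profit = TR - TC = 703 - 44 = $659

$659


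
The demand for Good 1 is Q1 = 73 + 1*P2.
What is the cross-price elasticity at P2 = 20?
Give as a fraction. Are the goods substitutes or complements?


dQ1/dP2 = 1
At P2 = 20: Q1 = 73 + 1*20 = 93
Exy = (dQ1/dP2)(P2/Q1) = 1 * 20 / 93 = 20/93
Since Exy > 0, the goods are substitutes.

20/93 (substitutes)


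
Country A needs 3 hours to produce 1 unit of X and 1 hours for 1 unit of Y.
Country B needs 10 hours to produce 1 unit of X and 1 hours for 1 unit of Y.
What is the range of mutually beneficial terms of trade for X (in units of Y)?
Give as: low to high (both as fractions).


Opportunity cost of X for Country A = hours_X / hours_Y = 3/1 = 3 units of Y
Opportunity cost of X for Country B = hours_X / hours_Y = 10/1 = 10 units of Y
Terms of trade must be between the two opportunity costs.
Range: 3 to 10

3 to 10


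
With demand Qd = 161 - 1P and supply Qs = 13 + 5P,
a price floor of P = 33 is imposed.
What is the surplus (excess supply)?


At P = 33:
Qd = 161 - 1*33 = 128
Qs = 13 + 5*33 = 178
Surplus = Qs - Qd = 178 - 128 = 50

50


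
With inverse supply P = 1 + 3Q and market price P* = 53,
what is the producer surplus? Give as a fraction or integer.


Minimum supply price (at Q=0): P_min = 1
Quantity supplied at P* = 53:
Q* = (53 - 1)/3 = 52/3
PS = (1/2) * Q* * (P* - P_min)
PS = (1/2) * 52/3 * (53 - 1)
PS = (1/2) * 52/3 * 52 = 1352/3

1352/3


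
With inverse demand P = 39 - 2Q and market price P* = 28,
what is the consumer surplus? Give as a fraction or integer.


Maximum willingness to pay (at Q=0): P_max = 39
Quantity demanded at P* = 28:
Q* = (39 - 28)/2 = 11/2
CS = (1/2) * Q* * (P_max - P*)
CS = (1/2) * 11/2 * (39 - 28)
CS = (1/2) * 11/2 * 11 = 121/4

121/4


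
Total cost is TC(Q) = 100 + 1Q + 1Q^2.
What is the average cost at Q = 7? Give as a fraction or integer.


TC(7) = 100 + 1*7 + 1*7^2
TC(7) = 100 + 7 + 49 = 156
AC = TC/Q = 156/7 = 156/7

156/7


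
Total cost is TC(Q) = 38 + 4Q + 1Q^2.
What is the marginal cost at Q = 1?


MC = dTC/dQ = 4 + 2*1*Q
At Q = 1:
MC = 4 + 2*1
MC = 4 + 2 = 6

6


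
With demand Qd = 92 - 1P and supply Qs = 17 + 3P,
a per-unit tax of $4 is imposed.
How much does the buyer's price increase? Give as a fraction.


With a per-unit tax, the buyer's price increase depends on relative slopes.
Supply slope: d = 3, Demand slope: b = 1
Buyer's price increase = d * tax / (b + d)
= 3 * 4 / (1 + 3)
= 12 / 4 = 3

3


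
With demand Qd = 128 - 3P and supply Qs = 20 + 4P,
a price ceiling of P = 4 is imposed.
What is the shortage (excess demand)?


At P = 4:
Qd = 128 - 3*4 = 116
Qs = 20 + 4*4 = 36
Shortage = Qd - Qs = 116 - 36 = 80

80


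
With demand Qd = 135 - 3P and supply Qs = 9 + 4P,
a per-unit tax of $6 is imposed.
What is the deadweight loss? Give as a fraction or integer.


Pre-tax equilibrium quantity: Q* = 81
Post-tax equilibrium quantity: Q_tax = 495/7
Reduction in quantity: Q* - Q_tax = 72/7
DWL = (1/2) * tax * (Q* - Q_tax)
DWL = (1/2) * 6 * 72/7 = 216/7

216/7


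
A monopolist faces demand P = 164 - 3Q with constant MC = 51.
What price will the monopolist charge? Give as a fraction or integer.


MR = 164 - 6Q
Set MR = MC: 164 - 6Q = 51
Q* = 113/6
Substitute into demand:
P* = 164 - 3*113/6 = 215/2

215/2


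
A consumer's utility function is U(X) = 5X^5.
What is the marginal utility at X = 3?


MU = dU/dX = 5*5*X^(5-1)
MU = 25*X^4
At X = 3:
MU = 25 * 3^4
MU = 25 * 81 = 2025

2025


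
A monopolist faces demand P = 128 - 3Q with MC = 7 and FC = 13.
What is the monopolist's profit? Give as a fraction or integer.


MR = MC: 128 - 6Q = 7
Q* = 121/6
P* = 128 - 3*121/6 = 135/2
Profit = (P* - MC)*Q* - FC
= (135/2 - 7)*121/6 - 13
= 121/2*121/6 - 13
= 14641/12 - 13 = 14485/12

14485/12


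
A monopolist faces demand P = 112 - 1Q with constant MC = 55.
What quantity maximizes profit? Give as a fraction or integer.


TR = P*Q = (112 - 1Q)Q = 112Q - 1Q^2
MR = dTR/dQ = 112 - 2Q
Set MR = MC:
112 - 2Q = 55
57 = 2Q
Q* = 57/2 = 57/2

57/2


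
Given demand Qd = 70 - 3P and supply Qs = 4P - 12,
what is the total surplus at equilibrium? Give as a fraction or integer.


Find equilibrium: 70 - 3P = 4P - 12
70 + 12 = 7P
P* = 82/7 = 82/7
Q* = 4*82/7 - 12 = 244/7
Inverse demand: P = 70/3 - Q/3, so P_max = 70/3
Inverse supply: P = 3 + Q/4, so P_min = 3
CS = (1/2) * 244/7 * (70/3 - 82/7) = 29768/147
PS = (1/2) * 244/7 * (82/7 - 3) = 7442/49
TS = CS + PS = 29768/147 + 7442/49 = 7442/21

7442/21


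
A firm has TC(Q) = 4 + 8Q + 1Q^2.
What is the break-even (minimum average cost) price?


AC(Q) = 4/Q + 8 + 1Q
To minimize: dAC/dQ = -4/Q^2 + 1 = 0
Q^2 = 4/1 = 4
Q* = 2
Min AC = 4/2 + 8 + 1*2
Min AC = 2 + 8 + 2 = 12

12


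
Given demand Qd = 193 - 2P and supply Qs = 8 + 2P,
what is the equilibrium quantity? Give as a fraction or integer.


First find equilibrium price:
193 - 2P = 8 + 2P
P* = 185/4 = 185/4
Then substitute into demand:
Q* = 193 - 2 * 185/4 = 201/2

201/2


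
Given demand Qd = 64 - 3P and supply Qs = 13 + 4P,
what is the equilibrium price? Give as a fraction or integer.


At equilibrium, Qd = Qs.
64 - 3P = 13 + 4P
64 - 13 = 3P + 4P
51 = 7P
P* = 51/7 = 51/7

51/7


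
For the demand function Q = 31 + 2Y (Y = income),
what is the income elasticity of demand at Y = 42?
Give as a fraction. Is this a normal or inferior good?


dQ/dY = 2
At Y = 42: Q = 31 + 2*42 = 115
Ey = (dQ/dY)(Y/Q) = 2 * 42 / 115 = 84/115
Since Ey > 0, this is a normal good.

84/115 (normal good)


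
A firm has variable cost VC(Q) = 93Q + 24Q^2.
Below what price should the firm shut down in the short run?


AVC(Q) = VC(Q)/Q = 93 + 24Q
AVC is increasing in Q, so minimum AVC is at Q -> 0+.
Min AVC = 93
The firm should shut down if P < 93.

93


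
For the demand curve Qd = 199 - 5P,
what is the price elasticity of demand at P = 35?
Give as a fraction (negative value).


dQ/dP = -5
At P = 35: Q = 199 - 5*35 = 24
E = (dQ/dP)(P/Q) = (-5)(35/24) = -175/24

-175/24


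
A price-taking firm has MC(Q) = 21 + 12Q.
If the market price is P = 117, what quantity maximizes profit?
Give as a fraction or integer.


In perfect competition, profit is maximized where P = MC.
117 = 21 + 12Q
96 = 12Q
Q* = 96/12 = 8

8


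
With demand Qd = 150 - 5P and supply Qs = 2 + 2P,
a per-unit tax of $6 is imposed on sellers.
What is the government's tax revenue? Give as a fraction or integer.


With tax on sellers, new supply: Qs' = 2 + 2(P - 6)
= 2P - 10
New equilibrium quantity:
Q_new = 250/7
Tax revenue = tax * Q_new = 6 * 250/7 = 1500/7

1500/7


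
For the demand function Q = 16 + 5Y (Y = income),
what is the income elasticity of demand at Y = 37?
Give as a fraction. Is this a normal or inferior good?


dQ/dY = 5
At Y = 37: Q = 16 + 5*37 = 201
Ey = (dQ/dY)(Y/Q) = 5 * 37 / 201 = 185/201
Since Ey > 0, this is a normal good.

185/201 (normal good)


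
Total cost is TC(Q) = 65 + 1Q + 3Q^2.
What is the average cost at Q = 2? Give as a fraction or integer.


TC(2) = 65 + 1*2 + 3*2^2
TC(2) = 65 + 2 + 12 = 79
AC = TC/Q = 79/2 = 79/2

79/2


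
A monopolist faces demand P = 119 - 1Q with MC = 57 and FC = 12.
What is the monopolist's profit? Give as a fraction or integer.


MR = MC: 119 - 2Q = 57
Q* = 31
P* = 119 - 1*31 = 88
Profit = (P* - MC)*Q* - FC
= (88 - 57)*31 - 12
= 31*31 - 12
= 961 - 12 = 949

949


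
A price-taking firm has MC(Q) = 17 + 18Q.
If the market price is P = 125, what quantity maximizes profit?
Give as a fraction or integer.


In perfect competition, profit is maximized where P = MC.
125 = 17 + 18Q
108 = 18Q
Q* = 108/18 = 6

6


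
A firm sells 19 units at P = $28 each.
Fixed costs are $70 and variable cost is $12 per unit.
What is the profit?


Total Revenue = P * Q = 28 * 19 = $532
Total Cost = FC + VC*Q = 70 + 12*19 = $298
Profit = TR - TC = 532 - 298 = $234

$234


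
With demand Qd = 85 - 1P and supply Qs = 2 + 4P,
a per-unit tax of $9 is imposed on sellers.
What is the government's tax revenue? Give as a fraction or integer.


With tax on sellers, new supply: Qs' = 2 + 4(P - 9)
= 4P - 34
New equilibrium quantity:
Q_new = 306/5
Tax revenue = tax * Q_new = 9 * 306/5 = 2754/5

2754/5


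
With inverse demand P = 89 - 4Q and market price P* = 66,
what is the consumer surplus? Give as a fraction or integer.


Maximum willingness to pay (at Q=0): P_max = 89
Quantity demanded at P* = 66:
Q* = (89 - 66)/4 = 23/4
CS = (1/2) * Q* * (P_max - P*)
CS = (1/2) * 23/4 * (89 - 66)
CS = (1/2) * 23/4 * 23 = 529/8

529/8


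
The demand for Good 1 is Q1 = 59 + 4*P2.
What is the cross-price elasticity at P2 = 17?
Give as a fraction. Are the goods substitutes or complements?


dQ1/dP2 = 4
At P2 = 17: Q1 = 59 + 4*17 = 127
Exy = (dQ1/dP2)(P2/Q1) = 4 * 17 / 127 = 68/127
Since Exy > 0, the goods are substitutes.

68/127 (substitutes)


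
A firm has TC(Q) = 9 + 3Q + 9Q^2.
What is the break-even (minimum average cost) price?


AC(Q) = 9/Q + 3 + 9Q
To minimize: dAC/dQ = -9/Q^2 + 9 = 0
Q^2 = 9/9 = 1
Q* = 1
Min AC = 9/1 + 3 + 9*1
Min AC = 9 + 3 + 9 = 21

21


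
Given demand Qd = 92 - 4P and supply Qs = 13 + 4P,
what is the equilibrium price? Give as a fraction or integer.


At equilibrium, Qd = Qs.
92 - 4P = 13 + 4P
92 - 13 = 4P + 4P
79 = 8P
P* = 79/8 = 79/8

79/8


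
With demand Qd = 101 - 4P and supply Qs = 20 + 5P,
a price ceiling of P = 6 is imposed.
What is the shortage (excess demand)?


At P = 6:
Qd = 101 - 4*6 = 77
Qs = 20 + 5*6 = 50
Shortage = Qd - Qs = 77 - 50 = 27

27


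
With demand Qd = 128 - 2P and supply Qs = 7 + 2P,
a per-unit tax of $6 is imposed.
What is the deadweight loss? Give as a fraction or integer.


Pre-tax equilibrium quantity: Q* = 135/2
Post-tax equilibrium quantity: Q_tax = 123/2
Reduction in quantity: Q* - Q_tax = 6
DWL = (1/2) * tax * (Q* - Q_tax)
DWL = (1/2) * 6 * 6 = 18

18


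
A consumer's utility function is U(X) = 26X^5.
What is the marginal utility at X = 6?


MU = dU/dX = 26*5*X^(5-1)
MU = 130*X^4
At X = 6:
MU = 130 * 6^4
MU = 130 * 1296 = 168480

168480


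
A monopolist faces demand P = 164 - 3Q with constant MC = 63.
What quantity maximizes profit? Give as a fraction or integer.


TR = P*Q = (164 - 3Q)Q = 164Q - 3Q^2
MR = dTR/dQ = 164 - 6Q
Set MR = MC:
164 - 6Q = 63
101 = 6Q
Q* = 101/6 = 101/6

101/6


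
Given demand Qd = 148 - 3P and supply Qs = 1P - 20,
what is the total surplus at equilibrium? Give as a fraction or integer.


Find equilibrium: 148 - 3P = 1P - 20
148 + 20 = 4P
P* = 168/4 = 42
Q* = 1*42 - 20 = 22
Inverse demand: P = 148/3 - Q/3, so P_max = 148/3
Inverse supply: P = 20 + Q/1, so P_min = 20
CS = (1/2) * 22 * (148/3 - 42) = 242/3
PS = (1/2) * 22 * (42 - 20) = 242
TS = CS + PS = 242/3 + 242 = 968/3

968/3


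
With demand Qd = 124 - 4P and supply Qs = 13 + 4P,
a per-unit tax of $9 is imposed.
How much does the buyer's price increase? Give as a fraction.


With a per-unit tax, the buyer's price increase depends on relative slopes.
Supply slope: d = 4, Demand slope: b = 4
Buyer's price increase = d * tax / (b + d)
= 4 * 9 / (4 + 4)
= 36 / 8 = 9/2

9/2


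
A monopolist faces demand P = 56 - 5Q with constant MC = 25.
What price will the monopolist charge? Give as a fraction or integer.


MR = 56 - 10Q
Set MR = MC: 56 - 10Q = 25
Q* = 31/10
Substitute into demand:
P* = 56 - 5*31/10 = 81/2

81/2


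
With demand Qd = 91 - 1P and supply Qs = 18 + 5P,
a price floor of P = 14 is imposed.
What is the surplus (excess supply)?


At P = 14:
Qd = 91 - 1*14 = 77
Qs = 18 + 5*14 = 88
Surplus = Qs - Qd = 88 - 77 = 11

11


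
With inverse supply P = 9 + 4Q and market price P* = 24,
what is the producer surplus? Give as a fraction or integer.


Minimum supply price (at Q=0): P_min = 9
Quantity supplied at P* = 24:
Q* = (24 - 9)/4 = 15/4
PS = (1/2) * Q* * (P* - P_min)
PS = (1/2) * 15/4 * (24 - 9)
PS = (1/2) * 15/4 * 15 = 225/8

225/8


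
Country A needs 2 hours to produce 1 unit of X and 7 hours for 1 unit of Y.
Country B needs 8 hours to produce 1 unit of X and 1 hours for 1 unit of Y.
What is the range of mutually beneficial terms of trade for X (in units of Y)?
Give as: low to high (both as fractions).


Opportunity cost of X for Country A = hours_X / hours_Y = 2/7 = 2/7 units of Y
Opportunity cost of X for Country B = hours_X / hours_Y = 8/1 = 8 units of Y
Terms of trade must be between the two opportunity costs.
Range: 2/7 to 8

2/7 to 8


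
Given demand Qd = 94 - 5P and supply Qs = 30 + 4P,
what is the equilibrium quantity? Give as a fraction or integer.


First find equilibrium price:
94 - 5P = 30 + 4P
P* = 64/9 = 64/9
Then substitute into demand:
Q* = 94 - 5 * 64/9 = 526/9

526/9


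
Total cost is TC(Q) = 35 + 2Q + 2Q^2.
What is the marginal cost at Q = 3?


MC = dTC/dQ = 2 + 2*2*Q
At Q = 3:
MC = 2 + 4*3
MC = 2 + 12 = 14

14


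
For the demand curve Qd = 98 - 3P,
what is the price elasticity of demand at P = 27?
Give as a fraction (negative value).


dQ/dP = -3
At P = 27: Q = 98 - 3*27 = 17
E = (dQ/dP)(P/Q) = (-3)(27/17) = -81/17

-81/17


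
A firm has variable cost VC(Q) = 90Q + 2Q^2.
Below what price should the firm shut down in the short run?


AVC(Q) = VC(Q)/Q = 90 + 2Q
AVC is increasing in Q, so minimum AVC is at Q -> 0+.
Min AVC = 90
The firm should shut down if P < 90.

90


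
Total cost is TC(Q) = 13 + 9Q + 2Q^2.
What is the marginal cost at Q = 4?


MC = dTC/dQ = 9 + 2*2*Q
At Q = 4:
MC = 9 + 4*4
MC = 9 + 16 = 25

25


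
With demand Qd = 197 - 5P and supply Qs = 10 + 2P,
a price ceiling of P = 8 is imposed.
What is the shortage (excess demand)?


At P = 8:
Qd = 197 - 5*8 = 157
Qs = 10 + 2*8 = 26
Shortage = Qd - Qs = 157 - 26 = 131

131


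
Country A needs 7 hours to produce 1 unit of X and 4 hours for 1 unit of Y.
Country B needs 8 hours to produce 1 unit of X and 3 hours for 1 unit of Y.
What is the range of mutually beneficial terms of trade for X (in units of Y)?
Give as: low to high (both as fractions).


Opportunity cost of X for Country A = hours_X / hours_Y = 7/4 = 7/4 units of Y
Opportunity cost of X for Country B = hours_X / hours_Y = 8/3 = 8/3 units of Y
Terms of trade must be between the two opportunity costs.
Range: 7/4 to 8/3

7/4 to 8/3


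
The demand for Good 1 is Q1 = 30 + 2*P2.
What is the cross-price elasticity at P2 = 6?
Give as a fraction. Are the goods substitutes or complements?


dQ1/dP2 = 2
At P2 = 6: Q1 = 30 + 2*6 = 42
Exy = (dQ1/dP2)(P2/Q1) = 2 * 6 / 42 = 2/7
Since Exy > 0, the goods are substitutes.

2/7 (substitutes)


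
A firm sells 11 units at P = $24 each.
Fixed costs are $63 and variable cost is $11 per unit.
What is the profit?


Total Revenue = P * Q = 24 * 11 = $264
Total Cost = FC + VC*Q = 63 + 11*11 = $184
Profit = TR - TC = 264 - 184 = $80

$80


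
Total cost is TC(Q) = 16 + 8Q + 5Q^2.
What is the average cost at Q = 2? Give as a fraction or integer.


TC(2) = 16 + 8*2 + 5*2^2
TC(2) = 16 + 16 + 20 = 52
AC = TC/Q = 52/2 = 26

26


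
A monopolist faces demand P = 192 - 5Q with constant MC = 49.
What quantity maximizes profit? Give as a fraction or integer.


TR = P*Q = (192 - 5Q)Q = 192Q - 5Q^2
MR = dTR/dQ = 192 - 10Q
Set MR = MC:
192 - 10Q = 49
143 = 10Q
Q* = 143/10 = 143/10

143/10


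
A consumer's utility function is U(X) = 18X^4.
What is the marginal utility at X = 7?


MU = dU/dX = 18*4*X^(4-1)
MU = 72*X^3
At X = 7:
MU = 72 * 7^3
MU = 72 * 343 = 24696

24696


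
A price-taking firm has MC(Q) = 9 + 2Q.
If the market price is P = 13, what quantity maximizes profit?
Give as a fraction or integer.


In perfect competition, profit is maximized where P = MC.
13 = 9 + 2Q
4 = 2Q
Q* = 4/2 = 2

2


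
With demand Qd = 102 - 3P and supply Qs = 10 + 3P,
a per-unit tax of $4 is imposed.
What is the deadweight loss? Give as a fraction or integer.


Pre-tax equilibrium quantity: Q* = 56
Post-tax equilibrium quantity: Q_tax = 50
Reduction in quantity: Q* - Q_tax = 6
DWL = (1/2) * tax * (Q* - Q_tax)
DWL = (1/2) * 4 * 6 = 12

12


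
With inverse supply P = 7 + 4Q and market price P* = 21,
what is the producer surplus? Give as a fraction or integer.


Minimum supply price (at Q=0): P_min = 7
Quantity supplied at P* = 21:
Q* = (21 - 7)/4 = 7/2
PS = (1/2) * Q* * (P* - P_min)
PS = (1/2) * 7/2 * (21 - 7)
PS = (1/2) * 7/2 * 14 = 49/2

49/2


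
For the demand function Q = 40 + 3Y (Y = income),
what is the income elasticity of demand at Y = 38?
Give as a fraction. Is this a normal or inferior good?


dQ/dY = 3
At Y = 38: Q = 40 + 3*38 = 154
Ey = (dQ/dY)(Y/Q) = 3 * 38 / 154 = 57/77
Since Ey > 0, this is a normal good.

57/77 (normal good)


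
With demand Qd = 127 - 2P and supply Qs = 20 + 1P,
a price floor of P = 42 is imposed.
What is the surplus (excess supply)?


At P = 42:
Qd = 127 - 2*42 = 43
Qs = 20 + 1*42 = 62
Surplus = Qs - Qd = 62 - 43 = 19

19


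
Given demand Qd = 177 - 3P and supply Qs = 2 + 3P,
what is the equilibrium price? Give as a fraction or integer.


At equilibrium, Qd = Qs.
177 - 3P = 2 + 3P
177 - 2 = 3P + 3P
175 = 6P
P* = 175/6 = 175/6

175/6


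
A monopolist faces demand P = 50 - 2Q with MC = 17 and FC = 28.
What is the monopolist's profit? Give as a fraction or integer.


MR = MC: 50 - 4Q = 17
Q* = 33/4
P* = 50 - 2*33/4 = 67/2
Profit = (P* - MC)*Q* - FC
= (67/2 - 17)*33/4 - 28
= 33/2*33/4 - 28
= 1089/8 - 28 = 865/8

865/8


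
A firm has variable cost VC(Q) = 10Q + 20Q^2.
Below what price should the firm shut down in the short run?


AVC(Q) = VC(Q)/Q = 10 + 20Q
AVC is increasing in Q, so minimum AVC is at Q -> 0+.
Min AVC = 10
The firm should shut down if P < 10.

10


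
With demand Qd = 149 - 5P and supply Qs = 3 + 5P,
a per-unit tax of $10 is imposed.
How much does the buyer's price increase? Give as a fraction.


With a per-unit tax, the buyer's price increase depends on relative slopes.
Supply slope: d = 5, Demand slope: b = 5
Buyer's price increase = d * tax / (b + d)
= 5 * 10 / (5 + 5)
= 50 / 10 = 5

5


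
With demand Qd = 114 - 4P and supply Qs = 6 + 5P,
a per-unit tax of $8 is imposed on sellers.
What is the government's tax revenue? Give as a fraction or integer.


With tax on sellers, new supply: Qs' = 6 + 5(P - 8)
= 5P - 34
New equilibrium quantity:
Q_new = 434/9
Tax revenue = tax * Q_new = 8 * 434/9 = 3472/9

3472/9


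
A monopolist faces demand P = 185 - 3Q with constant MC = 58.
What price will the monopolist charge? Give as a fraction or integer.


MR = 185 - 6Q
Set MR = MC: 185 - 6Q = 58
Q* = 127/6
Substitute into demand:
P* = 185 - 3*127/6 = 243/2

243/2


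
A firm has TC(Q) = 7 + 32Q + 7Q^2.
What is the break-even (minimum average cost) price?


AC(Q) = 7/Q + 32 + 7Q
To minimize: dAC/dQ = -7/Q^2 + 7 = 0
Q^2 = 7/7 = 1
Q* = 1
Min AC = 7/1 + 32 + 7*1
Min AC = 7 + 32 + 7 = 46

46


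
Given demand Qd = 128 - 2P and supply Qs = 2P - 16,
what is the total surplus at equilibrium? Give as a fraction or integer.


Find equilibrium: 128 - 2P = 2P - 16
128 + 16 = 4P
P* = 144/4 = 36
Q* = 2*36 - 16 = 56
Inverse demand: P = 64 - Q/2, so P_max = 64
Inverse supply: P = 8 + Q/2, so P_min = 8
CS = (1/2) * 56 * (64 - 36) = 784
PS = (1/2) * 56 * (36 - 8) = 784
TS = CS + PS = 784 + 784 = 1568

1568


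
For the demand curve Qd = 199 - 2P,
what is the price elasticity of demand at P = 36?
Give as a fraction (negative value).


dQ/dP = -2
At P = 36: Q = 199 - 2*36 = 127
E = (dQ/dP)(P/Q) = (-2)(36/127) = -72/127

-72/127


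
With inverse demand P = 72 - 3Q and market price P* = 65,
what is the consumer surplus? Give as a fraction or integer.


Maximum willingness to pay (at Q=0): P_max = 72
Quantity demanded at P* = 65:
Q* = (72 - 65)/3 = 7/3
CS = (1/2) * Q* * (P_max - P*)
CS = (1/2) * 7/3 * (72 - 65)
CS = (1/2) * 7/3 * 7 = 49/6

49/6


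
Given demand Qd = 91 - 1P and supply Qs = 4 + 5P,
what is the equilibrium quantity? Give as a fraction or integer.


First find equilibrium price:
91 - 1P = 4 + 5P
P* = 87/6 = 29/2
Then substitute into demand:
Q* = 91 - 1 * 29/2 = 153/2

153/2


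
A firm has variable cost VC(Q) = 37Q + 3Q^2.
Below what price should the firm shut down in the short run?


AVC(Q) = VC(Q)/Q = 37 + 3Q
AVC is increasing in Q, so minimum AVC is at Q -> 0+.
Min AVC = 37
The firm should shut down if P < 37.

37


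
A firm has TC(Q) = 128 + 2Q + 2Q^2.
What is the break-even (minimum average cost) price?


AC(Q) = 128/Q + 2 + 2Q
To minimize: dAC/dQ = -128/Q^2 + 2 = 0
Q^2 = 128/2 = 64
Q* = 8
Min AC = 128/8 + 2 + 2*8
Min AC = 16 + 2 + 16 = 34

34


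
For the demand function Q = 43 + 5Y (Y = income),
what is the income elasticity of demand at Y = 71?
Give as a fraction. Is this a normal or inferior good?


dQ/dY = 5
At Y = 71: Q = 43 + 5*71 = 398
Ey = (dQ/dY)(Y/Q) = 5 * 71 / 398 = 355/398
Since Ey > 0, this is a normal good.

355/398 (normal good)


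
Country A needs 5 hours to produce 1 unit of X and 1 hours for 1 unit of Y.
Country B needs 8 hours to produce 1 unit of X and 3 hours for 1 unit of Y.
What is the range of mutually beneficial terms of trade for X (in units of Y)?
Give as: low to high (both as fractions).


Opportunity cost of X for Country A = hours_X / hours_Y = 5/1 = 5 units of Y
Opportunity cost of X for Country B = hours_X / hours_Y = 8/3 = 8/3 units of Y
Terms of trade must be between the two opportunity costs.
Range: 8/3 to 5

8/3 to 5


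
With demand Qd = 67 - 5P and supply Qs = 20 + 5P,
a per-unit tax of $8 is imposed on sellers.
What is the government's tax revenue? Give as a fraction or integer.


With tax on sellers, new supply: Qs' = 20 + 5(P - 8)
= 5P - 20
New equilibrium quantity:
Q_new = 47/2
Tax revenue = tax * Q_new = 8 * 47/2 = 188

188


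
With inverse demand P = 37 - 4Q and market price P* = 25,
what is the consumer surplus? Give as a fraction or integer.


Maximum willingness to pay (at Q=0): P_max = 37
Quantity demanded at P* = 25:
Q* = (37 - 25)/4 = 3
CS = (1/2) * Q* * (P_max - P*)
CS = (1/2) * 3 * (37 - 25)
CS = (1/2) * 3 * 12 = 18

18


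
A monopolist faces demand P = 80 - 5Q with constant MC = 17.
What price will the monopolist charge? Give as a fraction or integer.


MR = 80 - 10Q
Set MR = MC: 80 - 10Q = 17
Q* = 63/10
Substitute into demand:
P* = 80 - 5*63/10 = 97/2

97/2


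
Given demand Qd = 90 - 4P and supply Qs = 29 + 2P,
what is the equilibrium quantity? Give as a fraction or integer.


First find equilibrium price:
90 - 4P = 29 + 2P
P* = 61/6 = 61/6
Then substitute into demand:
Q* = 90 - 4 * 61/6 = 148/3

148/3


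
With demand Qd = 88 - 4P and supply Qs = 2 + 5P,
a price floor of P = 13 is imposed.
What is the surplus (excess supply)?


At P = 13:
Qd = 88 - 4*13 = 36
Qs = 2 + 5*13 = 67
Surplus = Qs - Qd = 67 - 36 = 31

31


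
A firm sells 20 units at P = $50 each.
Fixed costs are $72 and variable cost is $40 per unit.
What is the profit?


Total Revenue = P * Q = 50 * 20 = $1000
Total Cost = FC + VC*Q = 72 + 40*20 = $872
Profit = TR - TC = 1000 - 872 = $128

$128


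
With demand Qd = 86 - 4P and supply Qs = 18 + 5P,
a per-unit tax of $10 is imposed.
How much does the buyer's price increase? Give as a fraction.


With a per-unit tax, the buyer's price increase depends on relative slopes.
Supply slope: d = 5, Demand slope: b = 4
Buyer's price increase = d * tax / (b + d)
= 5 * 10 / (4 + 5)
= 50 / 9 = 50/9

50/9


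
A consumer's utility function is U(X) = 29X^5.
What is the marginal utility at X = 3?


MU = dU/dX = 29*5*X^(5-1)
MU = 145*X^4
At X = 3:
MU = 145 * 3^4
MU = 145 * 81 = 11745

11745


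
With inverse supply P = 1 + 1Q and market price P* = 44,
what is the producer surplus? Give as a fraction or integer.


Minimum supply price (at Q=0): P_min = 1
Quantity supplied at P* = 44:
Q* = (44 - 1)/1 = 43
PS = (1/2) * Q* * (P* - P_min)
PS = (1/2) * 43 * (44 - 1)
PS = (1/2) * 43 * 43 = 1849/2

1849/2


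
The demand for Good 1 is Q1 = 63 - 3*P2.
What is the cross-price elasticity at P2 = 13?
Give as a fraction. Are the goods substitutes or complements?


dQ1/dP2 = -3
At P2 = 13: Q1 = 63 - 3*13 = 24
Exy = (dQ1/dP2)(P2/Q1) = -3 * 13 / 24 = -13/8
Since Exy < 0, the goods are complements.

-13/8 (complements)


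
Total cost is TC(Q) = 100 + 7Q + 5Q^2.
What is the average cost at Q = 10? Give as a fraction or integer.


TC(10) = 100 + 7*10 + 5*10^2
TC(10) = 100 + 70 + 500 = 670
AC = TC/Q = 670/10 = 67

67


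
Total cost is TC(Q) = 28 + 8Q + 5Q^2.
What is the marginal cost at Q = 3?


MC = dTC/dQ = 8 + 2*5*Q
At Q = 3:
MC = 8 + 10*3
MC = 8 + 30 = 38

38


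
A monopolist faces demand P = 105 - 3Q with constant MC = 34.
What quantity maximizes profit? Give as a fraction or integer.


TR = P*Q = (105 - 3Q)Q = 105Q - 3Q^2
MR = dTR/dQ = 105 - 6Q
Set MR = MC:
105 - 6Q = 34
71 = 6Q
Q* = 71/6 = 71/6

71/6


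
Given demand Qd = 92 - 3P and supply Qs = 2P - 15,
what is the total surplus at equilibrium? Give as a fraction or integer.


Find equilibrium: 92 - 3P = 2P - 15
92 + 15 = 5P
P* = 107/5 = 107/5
Q* = 2*107/5 - 15 = 139/5
Inverse demand: P = 92/3 - Q/3, so P_max = 92/3
Inverse supply: P = 15/2 + Q/2, so P_min = 15/2
CS = (1/2) * 139/5 * (92/3 - 107/5) = 19321/150
PS = (1/2) * 139/5 * (107/5 - 15/2) = 19321/100
TS = CS + PS = 19321/150 + 19321/100 = 19321/60

19321/60


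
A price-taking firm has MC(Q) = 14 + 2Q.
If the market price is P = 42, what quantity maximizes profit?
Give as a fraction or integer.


In perfect competition, profit is maximized where P = MC.
42 = 14 + 2Q
28 = 2Q
Q* = 28/2 = 14

14


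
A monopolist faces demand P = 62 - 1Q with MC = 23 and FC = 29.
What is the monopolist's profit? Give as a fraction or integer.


MR = MC: 62 - 2Q = 23
Q* = 39/2
P* = 62 - 1*39/2 = 85/2
Profit = (P* - MC)*Q* - FC
= (85/2 - 23)*39/2 - 29
= 39/2*39/2 - 29
= 1521/4 - 29 = 1405/4

1405/4


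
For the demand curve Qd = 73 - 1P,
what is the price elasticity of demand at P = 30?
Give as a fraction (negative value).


dQ/dP = -1
At P = 30: Q = 73 - 1*30 = 43
E = (dQ/dP)(P/Q) = (-1)(30/43) = -30/43

-30/43


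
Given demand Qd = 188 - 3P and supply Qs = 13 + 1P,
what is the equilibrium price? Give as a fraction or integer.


At equilibrium, Qd = Qs.
188 - 3P = 13 + 1P
188 - 13 = 3P + 1P
175 = 4P
P* = 175/4 = 175/4

175/4


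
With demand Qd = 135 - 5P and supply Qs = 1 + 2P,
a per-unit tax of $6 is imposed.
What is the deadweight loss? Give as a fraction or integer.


Pre-tax equilibrium quantity: Q* = 275/7
Post-tax equilibrium quantity: Q_tax = 215/7
Reduction in quantity: Q* - Q_tax = 60/7
DWL = (1/2) * tax * (Q* - Q_tax)
DWL = (1/2) * 6 * 60/7 = 180/7

180/7


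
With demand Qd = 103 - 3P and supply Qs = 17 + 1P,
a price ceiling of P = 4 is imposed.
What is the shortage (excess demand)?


At P = 4:
Qd = 103 - 3*4 = 91
Qs = 17 + 1*4 = 21
Shortage = Qd - Qs = 91 - 21 = 70

70


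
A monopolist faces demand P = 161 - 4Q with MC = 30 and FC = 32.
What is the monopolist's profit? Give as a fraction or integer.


MR = MC: 161 - 8Q = 30
Q* = 131/8
P* = 161 - 4*131/8 = 191/2
Profit = (P* - MC)*Q* - FC
= (191/2 - 30)*131/8 - 32
= 131/2*131/8 - 32
= 17161/16 - 32 = 16649/16

16649/16


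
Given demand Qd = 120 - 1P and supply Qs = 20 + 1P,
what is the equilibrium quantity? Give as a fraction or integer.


First find equilibrium price:
120 - 1P = 20 + 1P
P* = 100/2 = 50
Then substitute into demand:
Q* = 120 - 1 * 50 = 70

70


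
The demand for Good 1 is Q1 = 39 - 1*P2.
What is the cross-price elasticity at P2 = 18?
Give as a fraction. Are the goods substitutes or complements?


dQ1/dP2 = -1
At P2 = 18: Q1 = 39 - 1*18 = 21
Exy = (dQ1/dP2)(P2/Q1) = -1 * 18 / 21 = -6/7
Since Exy < 0, the goods are complements.

-6/7 (complements)


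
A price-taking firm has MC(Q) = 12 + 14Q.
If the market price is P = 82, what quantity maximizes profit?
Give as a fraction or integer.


In perfect competition, profit is maximized where P = MC.
82 = 12 + 14Q
70 = 14Q
Q* = 70/14 = 5

5


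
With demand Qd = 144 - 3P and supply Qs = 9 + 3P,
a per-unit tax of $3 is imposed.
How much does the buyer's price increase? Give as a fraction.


With a per-unit tax, the buyer's price increase depends on relative slopes.
Supply slope: d = 3, Demand slope: b = 3
Buyer's price increase = d * tax / (b + d)
= 3 * 3 / (3 + 3)
= 9 / 6 = 3/2

3/2


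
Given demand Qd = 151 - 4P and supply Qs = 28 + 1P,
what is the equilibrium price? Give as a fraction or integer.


At equilibrium, Qd = Qs.
151 - 4P = 28 + 1P
151 - 28 = 4P + 1P
123 = 5P
P* = 123/5 = 123/5

123/5


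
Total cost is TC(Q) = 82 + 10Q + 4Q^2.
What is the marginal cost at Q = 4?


MC = dTC/dQ = 10 + 2*4*Q
At Q = 4:
MC = 10 + 8*4
MC = 10 + 32 = 42

42


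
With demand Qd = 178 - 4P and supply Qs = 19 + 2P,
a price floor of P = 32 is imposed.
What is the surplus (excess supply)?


At P = 32:
Qd = 178 - 4*32 = 50
Qs = 19 + 2*32 = 83
Surplus = Qs - Qd = 83 - 50 = 33

33


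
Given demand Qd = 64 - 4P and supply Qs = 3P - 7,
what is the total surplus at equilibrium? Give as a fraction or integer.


Find equilibrium: 64 - 4P = 3P - 7
64 + 7 = 7P
P* = 71/7 = 71/7
Q* = 3*71/7 - 7 = 164/7
Inverse demand: P = 16 - Q/4, so P_max = 16
Inverse supply: P = 7/3 + Q/3, so P_min = 7/3
CS = (1/2) * 164/7 * (16 - 71/7) = 3362/49
PS = (1/2) * 164/7 * (71/7 - 7/3) = 13448/147
TS = CS + PS = 3362/49 + 13448/147 = 3362/21

3362/21


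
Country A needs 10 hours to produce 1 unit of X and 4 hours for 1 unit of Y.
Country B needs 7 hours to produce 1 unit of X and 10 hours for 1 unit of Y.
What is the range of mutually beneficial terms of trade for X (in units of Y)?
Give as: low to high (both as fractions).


Opportunity cost of X for Country A = hours_X / hours_Y = 10/4 = 5/2 units of Y
Opportunity cost of X for Country B = hours_X / hours_Y = 7/10 = 7/10 units of Y
Terms of trade must be between the two opportunity costs.
Range: 7/10 to 5/2

7/10 to 5/2


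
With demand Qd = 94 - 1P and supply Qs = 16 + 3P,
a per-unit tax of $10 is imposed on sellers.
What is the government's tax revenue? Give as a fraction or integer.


With tax on sellers, new supply: Qs' = 16 + 3(P - 10)
= 3P - 14
New equilibrium quantity:
Q_new = 67
Tax revenue = tax * Q_new = 10 * 67 = 670

670


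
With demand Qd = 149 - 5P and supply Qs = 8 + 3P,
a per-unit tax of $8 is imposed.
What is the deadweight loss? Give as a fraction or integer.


Pre-tax equilibrium quantity: Q* = 487/8
Post-tax equilibrium quantity: Q_tax = 367/8
Reduction in quantity: Q* - Q_tax = 15
DWL = (1/2) * tax * (Q* - Q_tax)
DWL = (1/2) * 8 * 15 = 60

60


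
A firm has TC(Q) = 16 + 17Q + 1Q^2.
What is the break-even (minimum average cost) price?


AC(Q) = 16/Q + 17 + 1Q
To minimize: dAC/dQ = -16/Q^2 + 1 = 0
Q^2 = 16/1 = 16
Q* = 4
Min AC = 16/4 + 17 + 1*4
Min AC = 4 + 17 + 4 = 25

25


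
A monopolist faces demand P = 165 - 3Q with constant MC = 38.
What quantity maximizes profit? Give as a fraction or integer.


TR = P*Q = (165 - 3Q)Q = 165Q - 3Q^2
MR = dTR/dQ = 165 - 6Q
Set MR = MC:
165 - 6Q = 38
127 = 6Q
Q* = 127/6 = 127/6

127/6


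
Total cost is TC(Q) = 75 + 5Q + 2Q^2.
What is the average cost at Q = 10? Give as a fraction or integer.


TC(10) = 75 + 5*10 + 2*10^2
TC(10) = 75 + 50 + 200 = 325
AC = TC/Q = 325/10 = 65/2

65/2


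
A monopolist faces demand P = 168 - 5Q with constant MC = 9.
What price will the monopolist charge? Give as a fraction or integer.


MR = 168 - 10Q
Set MR = MC: 168 - 10Q = 9
Q* = 159/10
Substitute into demand:
P* = 168 - 5*159/10 = 177/2

177/2


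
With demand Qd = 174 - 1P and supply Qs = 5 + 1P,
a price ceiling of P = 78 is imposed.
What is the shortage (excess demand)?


At P = 78:
Qd = 174 - 1*78 = 96
Qs = 5 + 1*78 = 83
Shortage = Qd - Qs = 96 - 83 = 13

13


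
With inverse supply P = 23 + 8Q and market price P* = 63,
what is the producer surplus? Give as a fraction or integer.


Minimum supply price (at Q=0): P_min = 23
Quantity supplied at P* = 63:
Q* = (63 - 23)/8 = 5
PS = (1/2) * Q* * (P* - P_min)
PS = (1/2) * 5 * (63 - 23)
PS = (1/2) * 5 * 40 = 100

100


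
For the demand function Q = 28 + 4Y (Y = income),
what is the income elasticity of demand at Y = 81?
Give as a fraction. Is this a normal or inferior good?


dQ/dY = 4
At Y = 81: Q = 28 + 4*81 = 352
Ey = (dQ/dY)(Y/Q) = 4 * 81 / 352 = 81/88
Since Ey > 0, this is a normal good.

81/88 (normal good)


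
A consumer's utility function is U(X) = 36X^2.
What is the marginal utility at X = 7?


MU = dU/dX = 36*2*X^(2-1)
MU = 72*X^1
At X = 7:
MU = 72 * 7^1
MU = 72 * 7 = 504

504


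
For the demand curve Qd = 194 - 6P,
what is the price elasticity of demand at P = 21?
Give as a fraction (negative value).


dQ/dP = -6
At P = 21: Q = 194 - 6*21 = 68
E = (dQ/dP)(P/Q) = (-6)(21/68) = -63/34

-63/34


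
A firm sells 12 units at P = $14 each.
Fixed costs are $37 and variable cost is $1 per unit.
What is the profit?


Total Revenue = P * Q = 14 * 12 = $168
Total Cost = FC + VC*Q = 37 + 1*12 = $49
Profit = TR - TC = 168 - 49 = $119

$119


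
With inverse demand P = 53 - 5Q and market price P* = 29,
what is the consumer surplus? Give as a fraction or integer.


Maximum willingness to pay (at Q=0): P_max = 53
Quantity demanded at P* = 29:
Q* = (53 - 29)/5 = 24/5
CS = (1/2) * Q* * (P_max - P*)
CS = (1/2) * 24/5 * (53 - 29)
CS = (1/2) * 24/5 * 24 = 288/5

288/5


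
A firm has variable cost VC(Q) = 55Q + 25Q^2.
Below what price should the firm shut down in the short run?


AVC(Q) = VC(Q)/Q = 55 + 25Q
AVC is increasing in Q, so minimum AVC is at Q -> 0+.
Min AVC = 55
The firm should shut down if P < 55.

55


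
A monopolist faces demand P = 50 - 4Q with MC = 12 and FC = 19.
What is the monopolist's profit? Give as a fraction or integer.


MR = MC: 50 - 8Q = 12
Q* = 19/4
P* = 50 - 4*19/4 = 31
Profit = (P* - MC)*Q* - FC
= (31 - 12)*19/4 - 19
= 19*19/4 - 19
= 361/4 - 19 = 285/4

285/4


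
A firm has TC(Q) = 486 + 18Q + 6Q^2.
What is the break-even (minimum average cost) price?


AC(Q) = 486/Q + 18 + 6Q
To minimize: dAC/dQ = -486/Q^2 + 6 = 0
Q^2 = 486/6 = 81
Q* = 9
Min AC = 486/9 + 18 + 6*9
Min AC = 54 + 18 + 54 = 126

126


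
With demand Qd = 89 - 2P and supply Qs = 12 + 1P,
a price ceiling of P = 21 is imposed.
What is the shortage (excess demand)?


At P = 21:
Qd = 89 - 2*21 = 47
Qs = 12 + 1*21 = 33
Shortage = Qd - Qs = 47 - 33 = 14

14


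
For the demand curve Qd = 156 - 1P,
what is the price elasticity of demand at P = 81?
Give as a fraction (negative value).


dQ/dP = -1
At P = 81: Q = 156 - 1*81 = 75
E = (dQ/dP)(P/Q) = (-1)(81/75) = -27/25

-27/25


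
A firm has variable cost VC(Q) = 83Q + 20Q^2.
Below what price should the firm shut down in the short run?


AVC(Q) = VC(Q)/Q = 83 + 20Q
AVC is increasing in Q, so minimum AVC is at Q -> 0+.
Min AVC = 83
The firm should shut down if P < 83.

83


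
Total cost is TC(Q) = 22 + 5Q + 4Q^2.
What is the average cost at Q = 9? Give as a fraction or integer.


TC(9) = 22 + 5*9 + 4*9^2
TC(9) = 22 + 45 + 324 = 391
AC = TC/Q = 391/9 = 391/9

391/9


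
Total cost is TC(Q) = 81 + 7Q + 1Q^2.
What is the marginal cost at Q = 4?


MC = dTC/dQ = 7 + 2*1*Q
At Q = 4:
MC = 7 + 2*4
MC = 7 + 8 = 15

15


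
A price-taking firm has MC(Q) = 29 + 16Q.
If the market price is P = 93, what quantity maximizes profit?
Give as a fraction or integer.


In perfect competition, profit is maximized where P = MC.
93 = 29 + 16Q
64 = 16Q
Q* = 64/16 = 4

4


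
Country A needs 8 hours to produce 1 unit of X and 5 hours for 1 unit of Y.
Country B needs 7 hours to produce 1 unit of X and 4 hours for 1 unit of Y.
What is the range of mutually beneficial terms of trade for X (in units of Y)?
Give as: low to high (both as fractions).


Opportunity cost of X for Country A = hours_X / hours_Y = 8/5 = 8/5 units of Y
Opportunity cost of X for Country B = hours_X / hours_Y = 7/4 = 7/4 units of Y
Terms of trade must be between the two opportunity costs.
Range: 8/5 to 7/4

8/5 to 7/4


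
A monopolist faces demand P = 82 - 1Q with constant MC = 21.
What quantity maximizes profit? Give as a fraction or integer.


TR = P*Q = (82 - 1Q)Q = 82Q - 1Q^2
MR = dTR/dQ = 82 - 2Q
Set MR = MC:
82 - 2Q = 21
61 = 2Q
Q* = 61/2 = 61/2

61/2


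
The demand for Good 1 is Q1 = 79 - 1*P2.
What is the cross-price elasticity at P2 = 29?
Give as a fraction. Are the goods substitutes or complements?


dQ1/dP2 = -1
At P2 = 29: Q1 = 79 - 1*29 = 50
Exy = (dQ1/dP2)(P2/Q1) = -1 * 29 / 50 = -29/50
Since Exy < 0, the goods are complements.

-29/50 (complements)


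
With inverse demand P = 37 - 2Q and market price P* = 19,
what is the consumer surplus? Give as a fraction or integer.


Maximum willingness to pay (at Q=0): P_max = 37
Quantity demanded at P* = 19:
Q* = (37 - 19)/2 = 9
CS = (1/2) * Q* * (P_max - P*)
CS = (1/2) * 9 * (37 - 19)
CS = (1/2) * 9 * 18 = 81

81


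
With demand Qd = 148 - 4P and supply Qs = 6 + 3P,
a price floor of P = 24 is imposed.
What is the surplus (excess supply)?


At P = 24:
Qd = 148 - 4*24 = 52
Qs = 6 + 3*24 = 78
Surplus = Qs - Qd = 78 - 52 = 26

26


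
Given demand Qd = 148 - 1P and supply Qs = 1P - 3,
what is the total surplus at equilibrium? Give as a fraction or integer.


Find equilibrium: 148 - 1P = 1P - 3
148 + 3 = 2P
P* = 151/2 = 151/2
Q* = 1*151/2 - 3 = 145/2
Inverse demand: P = 148 - Q/1, so P_max = 148
Inverse supply: P = 3 + Q/1, so P_min = 3
CS = (1/2) * 145/2 * (148 - 151/2) = 21025/8
PS = (1/2) * 145/2 * (151/2 - 3) = 21025/8
TS = CS + PS = 21025/8 + 21025/8 = 21025/4

21025/4


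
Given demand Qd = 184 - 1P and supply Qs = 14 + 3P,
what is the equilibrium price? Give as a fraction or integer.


At equilibrium, Qd = Qs.
184 - 1P = 14 + 3P
184 - 14 = 1P + 3P
170 = 4P
P* = 170/4 = 85/2

85/2


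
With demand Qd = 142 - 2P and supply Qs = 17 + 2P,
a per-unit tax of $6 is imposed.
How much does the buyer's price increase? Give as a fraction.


With a per-unit tax, the buyer's price increase depends on relative slopes.
Supply slope: d = 2, Demand slope: b = 2
Buyer's price increase = d * tax / (b + d)
= 2 * 6 / (2 + 2)
= 12 / 4 = 3

3


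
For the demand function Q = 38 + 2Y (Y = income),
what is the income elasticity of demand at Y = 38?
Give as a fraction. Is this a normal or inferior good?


dQ/dY = 2
At Y = 38: Q = 38 + 2*38 = 114
Ey = (dQ/dY)(Y/Q) = 2 * 38 / 114 = 2/3
Since Ey > 0, this is a normal good.

2/3 (normal good)


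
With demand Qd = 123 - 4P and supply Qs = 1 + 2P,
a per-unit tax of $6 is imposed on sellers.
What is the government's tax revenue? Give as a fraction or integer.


With tax on sellers, new supply: Qs' = 1 + 2(P - 6)
= 2P - 11
New equilibrium quantity:
Q_new = 101/3
Tax revenue = tax * Q_new = 6 * 101/3 = 202

202


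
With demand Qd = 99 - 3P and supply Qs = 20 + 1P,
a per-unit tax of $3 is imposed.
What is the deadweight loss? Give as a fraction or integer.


Pre-tax equilibrium quantity: Q* = 159/4
Post-tax equilibrium quantity: Q_tax = 75/2
Reduction in quantity: Q* - Q_tax = 9/4
DWL = (1/2) * tax * (Q* - Q_tax)
DWL = (1/2) * 3 * 9/4 = 27/8

27/8
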